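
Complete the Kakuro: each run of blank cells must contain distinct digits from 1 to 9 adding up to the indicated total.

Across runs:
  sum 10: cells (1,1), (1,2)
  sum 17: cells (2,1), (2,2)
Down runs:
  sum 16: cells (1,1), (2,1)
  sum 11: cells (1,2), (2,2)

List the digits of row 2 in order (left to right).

9 8

17 in 2 cells must be {8,9}; 16 in 2 cells must be {7,9}.
The 17 across and the 16 down share only 9, so (2,1) = 9.
(2,2) = 17 − 9 = 8 completes the 17 across.
(1,1) = 16 − 9 = 7 completes the 16 down.
(1,2) = 10 − 7 = 3 completes the 10 across.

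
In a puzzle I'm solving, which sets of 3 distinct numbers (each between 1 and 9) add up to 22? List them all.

3 distinct digits from 1–9 sum between 6 and 24.

{5,8,9}; {6,7,9}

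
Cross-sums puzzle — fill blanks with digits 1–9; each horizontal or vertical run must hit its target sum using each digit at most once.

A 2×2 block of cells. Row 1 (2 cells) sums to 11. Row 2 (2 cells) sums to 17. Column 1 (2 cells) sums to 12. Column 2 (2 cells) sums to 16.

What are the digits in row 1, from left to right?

17 in 2 cells must be {8,9}; 16 in 2 cells must be {7,9}.
The 17 across and the 16 down share only 9, so (2,2) = 9.
(1,2) = 16 − 9 = 7 completes the 16 down.
(2,1) = 17 − 9 = 8 completes the 17 across.
(1,1) = 11 − 7 = 4 completes the 11 across.

4 7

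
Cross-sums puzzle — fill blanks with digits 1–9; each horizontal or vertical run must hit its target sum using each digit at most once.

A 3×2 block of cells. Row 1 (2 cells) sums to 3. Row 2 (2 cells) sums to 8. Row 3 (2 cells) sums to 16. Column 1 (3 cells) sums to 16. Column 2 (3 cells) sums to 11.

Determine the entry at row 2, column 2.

3

3 in 2 cells must be {1,2}; 16 in 2 cells must be {7,9}.
The 16 across and the 11 down share only 7, so (3,2) = 7.
Given what's placed, (1,2) must be 1 to fit the 3 across and 11 down.
(2,2) = 11 − 8 = 3 completes the 11 down.
(3,1) = 16 − 7 = 9 completes the 16 across.
(1,1) = 3 − 1 = 2 completes the 3 across.
(2,1) = 8 − 3 = 5 completes the 8 across.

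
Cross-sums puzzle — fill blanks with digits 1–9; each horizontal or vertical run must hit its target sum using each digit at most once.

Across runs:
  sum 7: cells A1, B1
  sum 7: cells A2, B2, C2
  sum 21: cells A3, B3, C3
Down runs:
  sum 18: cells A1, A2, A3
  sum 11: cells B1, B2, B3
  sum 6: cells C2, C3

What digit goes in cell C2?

7 in 3 cells must be {1,2,4}.
Nothing is forced directly, so branch on C3, whose candidates are 4 or 5. If C3 = 5: that forces C2 = 1, B3 = 7, after which B2 would have to be in {2,4} for the 7 across but in {1,3} for the 11 down — contradiction. So C3 = 4.
C2 = 6 − 4 = 2 completes the 6 down.

2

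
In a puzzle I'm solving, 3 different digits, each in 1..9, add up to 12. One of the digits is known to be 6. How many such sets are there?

3 distinct digits from 1–9 sum between 6 and 24.
Keeping only sets containing 6.
Enumerating: {1,5,6}, {2,4,6}.

2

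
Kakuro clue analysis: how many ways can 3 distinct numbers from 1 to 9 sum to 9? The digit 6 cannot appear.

2

3 distinct digits from 1–9 sum between 6 and 24.
Dropping sets that contain 6.
Enumerating: {1,3,5}, {2,3,4}.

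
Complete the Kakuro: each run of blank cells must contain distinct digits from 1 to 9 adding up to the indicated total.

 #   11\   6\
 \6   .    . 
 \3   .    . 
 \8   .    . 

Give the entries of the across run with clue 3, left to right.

3 in 2 cells must be {1,2}; 6 in 3 cells must be {1,2,3}.
Nothing is forced directly, so branch on R1C2, whose candidates are 1 or 2. If R1C2 = 1: that forces R1C1 = 5, R2C1 = 2, after which R2C2 would have to be in {1} for the 3 across but in {2,3} for the 6 down — contradiction. So R1C2 = 2.
R1C1 = 6 − 2 = 4 completes the 6 across.
Given what's placed, R2C2 must be 1 to fit the 3 across and 6 down.
R3C2 = 6 − 3 = 3 completes the 6 down.
R2C1 = 3 − 1 = 2 completes the 3 across.
R3C1 = 8 − 3 = 5 completes the 8 across.

2 1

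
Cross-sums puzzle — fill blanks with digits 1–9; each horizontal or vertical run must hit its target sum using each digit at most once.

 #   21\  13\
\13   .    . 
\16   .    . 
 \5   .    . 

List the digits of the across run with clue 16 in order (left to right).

9 7

16 in 2 cells must be {7,9}.
The 5 across and the 21 down share only 4, so R3C1 = 4.
R3C2 = 5 − 4 = 1 completes the 5 across.
Given what's placed, R2C1 must be 9 to fit the 16 across and 21 down.
R2C2 = 16 − 9 = 7 completes the 16 across.
R1C1 = 21 − 13 = 8 completes the 21 down.
R1C2 = 13 − 8 = 5 completes the 13 across.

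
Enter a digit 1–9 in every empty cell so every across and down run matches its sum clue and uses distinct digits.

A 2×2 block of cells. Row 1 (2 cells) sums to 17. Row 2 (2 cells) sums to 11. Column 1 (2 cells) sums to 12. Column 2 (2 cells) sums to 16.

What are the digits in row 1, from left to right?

8, 9

17 in 2 cells must be {8,9}; 16 in 2 cells must be {7,9}.
The 17 across and the 16 down share only 9, so (1,2) = 9.
(2,2) = 16 − 9 = 7 completes the 16 down.
(1,1) = 17 − 9 = 8 completes the 17 across.
(2,1) = 11 − 7 = 4 completes the 11 across.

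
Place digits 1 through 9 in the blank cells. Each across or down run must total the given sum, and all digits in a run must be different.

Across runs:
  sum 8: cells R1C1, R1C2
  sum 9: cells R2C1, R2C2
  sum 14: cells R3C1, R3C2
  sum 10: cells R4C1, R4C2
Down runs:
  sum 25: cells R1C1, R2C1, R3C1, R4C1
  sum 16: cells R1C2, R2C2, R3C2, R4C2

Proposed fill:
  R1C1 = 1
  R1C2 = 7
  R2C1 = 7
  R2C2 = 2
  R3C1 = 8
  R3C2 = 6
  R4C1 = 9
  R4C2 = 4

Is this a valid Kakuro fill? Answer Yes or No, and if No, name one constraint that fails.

No — the down run R1C2–R4C2 sums to 19, not 16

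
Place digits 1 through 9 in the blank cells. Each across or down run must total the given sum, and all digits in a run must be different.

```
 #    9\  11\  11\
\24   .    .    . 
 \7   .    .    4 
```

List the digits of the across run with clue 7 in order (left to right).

1 2 4

24 in 3 cells must be {7,8,9}; 7 in 3 cells must be {1,2,4}.
R1C3 = 11 − 4 = 7 completes the 11 down.
Given what's placed, R2C2 must be 2 to fit the 7 across and 11 down.
R1C1 = 8: the only remaining digit allowed by both the 24 across and the 9 down.
R1C2 = 24 − 15 = 9 completes the 24 across.
R2C1 = 7 − 6 = 1 completes the 7 across.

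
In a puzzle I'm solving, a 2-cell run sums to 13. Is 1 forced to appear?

No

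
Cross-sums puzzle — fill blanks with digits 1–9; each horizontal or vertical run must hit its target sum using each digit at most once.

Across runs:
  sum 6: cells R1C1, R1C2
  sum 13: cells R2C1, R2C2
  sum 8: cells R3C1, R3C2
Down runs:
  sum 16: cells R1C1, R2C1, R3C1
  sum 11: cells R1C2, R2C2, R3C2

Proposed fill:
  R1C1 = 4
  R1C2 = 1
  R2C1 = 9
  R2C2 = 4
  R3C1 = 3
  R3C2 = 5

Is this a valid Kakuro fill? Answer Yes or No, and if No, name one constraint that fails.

No — the down run R1C2–R3C2 sums to 10, not 11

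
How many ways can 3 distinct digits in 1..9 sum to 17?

7

3 distinct digits from 1–9 sum between 6 and 24.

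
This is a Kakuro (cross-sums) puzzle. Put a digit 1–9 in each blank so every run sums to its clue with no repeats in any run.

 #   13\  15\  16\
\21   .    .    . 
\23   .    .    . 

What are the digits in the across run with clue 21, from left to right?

5 9 7

23 in 3 cells must be {6,8,9}; 16 in 2 cells must be {7,9}.
The 23 across and the 16 down share only 9, so R2C3 = 9.
R1C3 = 16 − 9 = 7 completes the 16 down.
Nothing is forced directly, so branch on R2C1, whose candidates are 6 or 8. If R2C1 = 6: then R1C1 would have to be in {5,6,8,9} for the 21 across but in {7} for the 13 down — contradiction. So R2C1 = 8.
R1C1 = 13 − 8 = 5 completes the 13 down.
R1C2 = 21 − 12 = 9 completes the 21 across.
R2C2 = 23 − 17 = 6 completes the 23 across.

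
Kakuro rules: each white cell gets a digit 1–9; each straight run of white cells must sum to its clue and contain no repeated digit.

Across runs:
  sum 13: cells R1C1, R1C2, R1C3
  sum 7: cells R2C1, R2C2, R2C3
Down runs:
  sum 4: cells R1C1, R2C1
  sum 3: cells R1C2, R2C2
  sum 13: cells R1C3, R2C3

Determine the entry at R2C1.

1

7 in 3 cells must be {1,2,4}; 4 in 2 cells must be {1,3}; 3 in 2 cells must be {1,2}.
The 7 across and the 4 down share only 1, so R2C1 = 1.
Given what's placed, R2C2 must be 2 to fit the 7 across and 3 down.
R2C3 = 7 − 3 = 4 completes the 7 across.
R1C1 = 4 − 1 = 3 completes the 4 down.
R1C2 = 3 − 2 = 1 completes the 3 down.
R1C3 = 13 − 4 = 9 completes the 13 across.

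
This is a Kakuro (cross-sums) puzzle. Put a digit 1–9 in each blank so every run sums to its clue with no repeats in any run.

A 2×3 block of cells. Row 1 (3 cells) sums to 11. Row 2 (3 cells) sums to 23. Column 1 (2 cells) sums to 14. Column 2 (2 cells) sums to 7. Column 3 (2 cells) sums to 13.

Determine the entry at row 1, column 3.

23 in 3 cells must be {6,8,9}.
The 23 across and the 7 down share only 6, so (2,2) = 6.
(1,2) = 7 − 6 = 1 completes the 7 down.
Nothing is forced directly, so branch on (1,1), whose candidates are 6 or 8. If (1,1) = 8: then (1,3) would have to be in {2} for the 11 across but in {4,5,6,7,8,9} for the 13 down — contradiction. So (1,1) = 6.
(1,3) = 11 − 7 = 4 completes the 11 across.
(2,1) = 14 − 6 = 8 completes the 14 down.
(2,3) = 23 − 14 = 9 completes the 23 across.

4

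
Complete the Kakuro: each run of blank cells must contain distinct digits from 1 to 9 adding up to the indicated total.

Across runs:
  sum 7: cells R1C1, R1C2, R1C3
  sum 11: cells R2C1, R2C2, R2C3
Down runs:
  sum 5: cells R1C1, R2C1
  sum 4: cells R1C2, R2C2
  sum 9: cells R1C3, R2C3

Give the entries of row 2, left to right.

7 in 3 cells must be {1,2,4}; 4 in 2 cells must be {1,3}.
The 7 across and the 4 down share only 1, so R1C2 = 1.
R2C2 = 4 − 1 = 3 completes the 4 down.
Nothing is forced directly, so branch on R2C1, whose candidates are 1 or 2. If R2C1 = 2: then R1C1 would have to be in {2,4} for the 7 across but in {3} for the 5 down — contradiction. So R2C1 = 1.
R1C1 = 5 − 1 = 4 completes the 5 down.
R1C3 = 7 − 5 = 2 completes the 7 across.
R2C3 = 11 − 4 = 7 completes the 11 across.

1 3 7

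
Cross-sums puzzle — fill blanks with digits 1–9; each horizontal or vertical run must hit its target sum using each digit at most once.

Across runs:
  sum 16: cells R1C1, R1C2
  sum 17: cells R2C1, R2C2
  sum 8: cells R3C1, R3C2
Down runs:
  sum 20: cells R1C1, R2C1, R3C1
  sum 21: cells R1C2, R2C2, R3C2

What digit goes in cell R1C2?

7

16 in 2 cells must be {7,9}; 17 in 2 cells must be {8,9}.
Nothing is forced directly, so branch on R1C1, whose candidates are 7 or 9. If R1C1 = 7: that forces R1C2 = 9, R2C2 = 8, R3C1 = 5, after which R3C2 would have to be in {3} for the 8 across but in {4} for the 21 down — contradiction. So R1C1 = 9.
R1C2 = 16 − 9 = 7 completes the 16 across.
Given what's placed, R2C1 must be 8 to fit the 17 across and 20 down.
R2C2 = 17 − 8 = 9 completes the 17 across.
R3C1 = 20 − 17 = 3 completes the 20 down.
R3C2 = 8 − 3 = 5 completes the 8 across.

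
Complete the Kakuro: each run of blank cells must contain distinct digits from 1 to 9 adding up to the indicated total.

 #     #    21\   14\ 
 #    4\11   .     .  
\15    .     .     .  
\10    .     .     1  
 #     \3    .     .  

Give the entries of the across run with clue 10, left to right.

3 in 2 cells must be {1,2}; 4 in 2 cells must be {1,3}.
Given what's placed, R3C1 must be 3 to fit the 10 across and 4 down.
R3C2 = 10 − 4 = 6 completes the 10 across.

3 6 1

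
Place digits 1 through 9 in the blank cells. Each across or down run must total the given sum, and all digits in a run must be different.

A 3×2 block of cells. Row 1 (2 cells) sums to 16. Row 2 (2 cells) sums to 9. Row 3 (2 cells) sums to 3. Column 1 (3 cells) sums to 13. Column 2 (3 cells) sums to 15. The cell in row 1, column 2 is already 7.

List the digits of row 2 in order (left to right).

3 6

16 in 2 cells must be {7,9}; 3 in 2 cells must be {1,2}.
(1,1) = 16 − 7 = 9 completes the 16 across.
Given what's placed, (3,1) must be 1 to fit the 3 across and 13 down.
(3,2) = 3 − 1 = 2 completes the 3 across.
(2,1) = 13 − 10 = 3 completes the 13 down.
(2,2) = 9 − 3 = 6 completes the 9 across.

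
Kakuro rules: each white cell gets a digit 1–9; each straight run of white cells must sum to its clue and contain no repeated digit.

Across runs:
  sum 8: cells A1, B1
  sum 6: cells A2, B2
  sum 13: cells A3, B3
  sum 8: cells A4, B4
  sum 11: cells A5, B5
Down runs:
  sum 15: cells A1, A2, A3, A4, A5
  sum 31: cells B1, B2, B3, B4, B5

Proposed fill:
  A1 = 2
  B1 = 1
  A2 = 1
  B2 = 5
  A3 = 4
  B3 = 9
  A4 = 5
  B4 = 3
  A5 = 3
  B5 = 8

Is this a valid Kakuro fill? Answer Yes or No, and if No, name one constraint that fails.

No — the across run A1–B1 sums to 3, not 8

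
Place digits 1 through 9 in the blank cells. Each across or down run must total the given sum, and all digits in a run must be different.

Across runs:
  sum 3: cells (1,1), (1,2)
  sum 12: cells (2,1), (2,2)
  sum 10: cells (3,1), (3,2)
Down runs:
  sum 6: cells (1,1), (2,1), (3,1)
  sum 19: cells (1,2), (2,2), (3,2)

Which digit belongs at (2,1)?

3 in 2 cells must be {1,2}; 6 in 3 cells must be {1,2,3}.
The 3 across and the 19 down share only 2, so (1,2) = 2.
The 12 across and the 6 down share only 3, so (2,1) = 3.
(2,2) = 12 − 3 = 9 completes the 12 across.
(3,2) = 19 − 11 = 8 completes the 19 down.
(1,1) = 3 − 2 = 1 completes the 3 across.
(3,1) = 10 − 8 = 2 completes the 10 across.

3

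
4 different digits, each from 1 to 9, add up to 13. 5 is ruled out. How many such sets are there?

4 distinct digits from 1–9 sum between 10 and 30.
Dropping sets that contain 5.
Enumerating: {1,2,3,7}, {1,2,4,6}.

2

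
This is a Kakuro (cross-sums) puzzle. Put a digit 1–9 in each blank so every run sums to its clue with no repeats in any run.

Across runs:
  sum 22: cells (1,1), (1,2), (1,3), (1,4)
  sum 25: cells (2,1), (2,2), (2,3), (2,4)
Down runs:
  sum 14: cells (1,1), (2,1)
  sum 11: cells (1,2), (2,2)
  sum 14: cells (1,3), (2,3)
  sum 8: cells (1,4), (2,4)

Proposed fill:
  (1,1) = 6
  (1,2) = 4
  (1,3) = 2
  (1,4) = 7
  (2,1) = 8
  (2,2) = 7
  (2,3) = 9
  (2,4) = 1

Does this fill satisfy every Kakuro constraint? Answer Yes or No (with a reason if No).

No — the down run (1,3)–(2,3) sums to 11, not 14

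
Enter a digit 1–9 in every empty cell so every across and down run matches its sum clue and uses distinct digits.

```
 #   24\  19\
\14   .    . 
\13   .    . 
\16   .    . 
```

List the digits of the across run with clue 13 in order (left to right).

16 in 2 cells must be {7,9}; 24 in 3 cells must be {7,8,9}.
Nothing is forced directly, so branch on R1C1, whose candidates are 8 or 9. If R1C1 = 9: that forces R1C2 = 5, R3C1 = 7, after which R3C2 would have to be in {9} for the 16 across but in {6,8} for the 19 down — contradiction. So R1C1 = 8.
R1C2 = 14 − 8 = 6 completes the 14 across.
Given what's placed, R3C2 must be 9 to fit the 16 across and 19 down.
R2C2 = 19 − 15 = 4 completes the 19 down.
R3C1 = 16 − 9 = 7 completes the 16 across.
R2C1 = 13 − 4 = 9 completes the 13 across.

9, 4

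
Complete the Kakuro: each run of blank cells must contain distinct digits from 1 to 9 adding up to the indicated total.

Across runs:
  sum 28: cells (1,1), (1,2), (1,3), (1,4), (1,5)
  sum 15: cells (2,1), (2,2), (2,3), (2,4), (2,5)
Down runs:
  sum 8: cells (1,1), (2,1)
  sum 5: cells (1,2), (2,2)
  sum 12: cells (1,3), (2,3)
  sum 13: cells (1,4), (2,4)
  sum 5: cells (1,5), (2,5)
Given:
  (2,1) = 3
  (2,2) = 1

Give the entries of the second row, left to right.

15 in 5 cells must be {1,2,3,4,5}.
(1,1) = 8 − 3 = 5 completes the 8 down.
(1,2) = 5 − 1 = 4 completes the 5 down.
Nothing is forced directly, so branch on (1,5), whose candidates are 2 or 3. If (1,5) = 2: then (2,5) would have to be in {2,4,5} for the 15 across but in {3} for the 5 down — contradiction. So (1,5) = 3.
(2,5) = 5 − 3 = 2 completes the 5 down.
Nothing is forced directly, so branch on (2,3), whose candidates are 4 or 5. If (2,3) = 4: then (1,3) would have to be in {7,9} for the 28 across but in {8} for the 12 down — contradiction. So (2,3) = 5.
(1,3) = 12 − 5 = 7 completes the 12 down.
(1,4) = 28 − 19 = 9 completes the 28 across.
(2,4) = 15 − 11 = 4 completes the 15 across.

3, 1, 5, 4, 2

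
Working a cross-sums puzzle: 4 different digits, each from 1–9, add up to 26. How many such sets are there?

4 distinct digits from 1–9 sum between 10 and 30.
Enumerating: {2,7,8,9}, {3,6,8,9}, {4,5,8,9}, {4,6,7,9}, {5,6,7,8}.

5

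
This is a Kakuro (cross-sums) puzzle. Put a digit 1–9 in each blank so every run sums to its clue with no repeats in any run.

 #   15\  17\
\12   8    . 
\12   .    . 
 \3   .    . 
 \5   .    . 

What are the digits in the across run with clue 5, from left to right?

2 3

3 in 2 cells must be {1,2}.
R1C2 = 12 − 8 = 4 completes the 12 across.
Given what's placed, R2C1 must be 4 to fit the 12 across and 15 down.
R2C2 = 12 − 4 = 8 completes the 12 across.
Given what's placed, R3C2 must be 2 to fit the 3 across and 17 down.
R4C2 = 17 − 14 = 3 completes the 17 down.
R3C1 = 3 − 2 = 1 completes the 3 across.
R4C1 = 5 − 3 = 2 completes the 5 across.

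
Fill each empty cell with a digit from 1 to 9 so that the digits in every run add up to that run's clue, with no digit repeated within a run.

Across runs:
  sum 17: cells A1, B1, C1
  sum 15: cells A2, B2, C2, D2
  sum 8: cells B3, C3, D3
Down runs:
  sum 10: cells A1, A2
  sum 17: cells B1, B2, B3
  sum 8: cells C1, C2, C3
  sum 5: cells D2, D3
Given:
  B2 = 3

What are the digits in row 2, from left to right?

7, 3, 1, 4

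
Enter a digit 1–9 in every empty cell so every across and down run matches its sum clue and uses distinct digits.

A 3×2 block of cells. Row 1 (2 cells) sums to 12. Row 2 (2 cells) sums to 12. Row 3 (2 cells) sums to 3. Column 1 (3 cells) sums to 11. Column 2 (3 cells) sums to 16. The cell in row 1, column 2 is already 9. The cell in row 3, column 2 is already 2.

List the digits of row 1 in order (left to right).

3, 9

3 in 2 cells must be {1,2}.
(1,1) = 12 − 9 = 3 completes the 12 across.
Given what's placed, (2,1) must be 7 to fit the 12 across and 11 down.
(2,2) = 12 − 7 = 5 completes the 12 across.
(3,1) = 3 − 2 = 1 completes the 3 across.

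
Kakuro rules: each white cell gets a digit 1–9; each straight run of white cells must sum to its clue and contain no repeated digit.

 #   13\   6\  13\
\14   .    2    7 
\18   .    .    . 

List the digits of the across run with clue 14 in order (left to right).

5 2 7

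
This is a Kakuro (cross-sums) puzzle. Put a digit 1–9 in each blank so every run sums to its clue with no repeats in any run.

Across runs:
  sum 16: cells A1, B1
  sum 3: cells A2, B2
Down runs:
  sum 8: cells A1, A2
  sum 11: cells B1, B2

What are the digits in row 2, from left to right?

1 2

16 in 2 cells must be {7,9}; 3 in 2 cells must be {1,2}.
The 16 across and the 8 down share only 7, so A1 = 7.
B1 = 16 − 7 = 9 completes the 16 across.
A2 = 8 − 7 = 1 completes the 8 down.
B2 = 3 − 1 = 2 completes the 3 across.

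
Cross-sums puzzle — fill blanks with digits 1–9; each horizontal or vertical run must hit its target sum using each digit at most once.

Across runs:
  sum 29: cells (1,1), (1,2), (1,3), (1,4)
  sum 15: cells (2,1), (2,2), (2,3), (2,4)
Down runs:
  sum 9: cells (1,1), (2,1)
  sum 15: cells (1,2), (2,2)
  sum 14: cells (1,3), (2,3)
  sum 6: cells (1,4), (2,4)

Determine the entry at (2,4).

1

29 in 4 cells must be {5,7,8,9}.
Only 5 fits (1,4) under both its across sum 29 and down sum 6.
(2,4) = 6 − 5 = 1 completes the 6 down.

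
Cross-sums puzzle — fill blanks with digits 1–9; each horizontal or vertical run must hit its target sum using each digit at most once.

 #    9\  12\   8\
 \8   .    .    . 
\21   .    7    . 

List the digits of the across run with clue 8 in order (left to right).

R1C2 = 12 − 7 = 5 completes the 12 down.
No cell is forced outright now. R2C3 can only be 5 or 6 (the digits allowed by both its 21 across and its 8 down). If R2C3 = 5: then R1C3 would have to be in {1,2} for the 8 across but in {3} for the 8 down — contradiction. So R2C3 = 6.
R1C3 = 8 − 6 = 2 completes the 8 down.
R2C1 = 21 − 13 = 8 completes the 21 across.
R1C1 = 8 − 7 = 1 completes the 8 across.

1 5 2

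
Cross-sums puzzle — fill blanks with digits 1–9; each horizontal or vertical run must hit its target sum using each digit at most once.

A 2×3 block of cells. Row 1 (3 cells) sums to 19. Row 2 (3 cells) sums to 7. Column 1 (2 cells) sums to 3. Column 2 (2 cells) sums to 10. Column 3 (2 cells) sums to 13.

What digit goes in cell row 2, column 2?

7 in 3 cells must be {1,2,4}; 3 in 2 cells must be {1,2}.
The 19 across and the 3 down share only 2, so (1,1) = 2.
(2,1) = 3 − 2 = 1 completes the 3 down.
Given what's placed, (2,3) must be 4 to fit the 7 across and 13 down.
(1,3) = 13 − 4 = 9 completes the 13 down.
(2,2) = 7 − 5 = 2 completes the 7 across.
(1,2) = 19 − 11 = 8 completes the 19 across.

2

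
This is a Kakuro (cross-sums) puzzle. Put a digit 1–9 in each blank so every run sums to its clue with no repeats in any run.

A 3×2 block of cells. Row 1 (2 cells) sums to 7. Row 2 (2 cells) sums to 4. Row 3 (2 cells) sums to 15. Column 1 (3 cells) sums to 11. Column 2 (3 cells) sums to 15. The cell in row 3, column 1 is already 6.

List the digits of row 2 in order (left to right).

4 in 2 cells must be {1,3}.
(3,2) = 15 − 6 = 9 completes the 15 across.
(2,2) = 1: the only remaining digit allowed by both the 4 across and the 15 down.
(1,2) = 15 − 10 = 5 completes the 15 down.
(2,1) = 4 − 1 = 3 completes the 4 across.
(1,1) = 7 − 5 = 2 completes the 7 across.

3, 1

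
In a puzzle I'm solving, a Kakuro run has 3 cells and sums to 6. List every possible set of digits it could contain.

3 distinct digits from 1–9 sum between 6 and 24.
Only one set works: {1,2,3}.

{1,2,3}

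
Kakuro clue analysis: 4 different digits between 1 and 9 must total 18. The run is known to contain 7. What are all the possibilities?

4 distinct digits from 1–9 sum between 10 and 30.
Keeping only sets containing 7.

{1,2,7,8}; {1,4,6,7}; {2,3,6,7}; {2,4,5,7}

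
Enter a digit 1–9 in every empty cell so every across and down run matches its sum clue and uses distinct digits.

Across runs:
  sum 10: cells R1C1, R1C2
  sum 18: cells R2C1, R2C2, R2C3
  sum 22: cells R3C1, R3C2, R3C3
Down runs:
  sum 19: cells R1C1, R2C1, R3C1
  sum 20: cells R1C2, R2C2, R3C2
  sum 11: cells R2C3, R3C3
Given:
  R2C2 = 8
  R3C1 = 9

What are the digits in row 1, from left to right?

No cell is forced outright now. R3C2 can only be 5 or 7 (the digits allowed by both its 22 across and its 20 down). If R3C2 = 7: then R1C2 would have to be in {1,2,3,4,6,7,8,9} for the 10 across but in {5} for the 20 down — contradiction. So R3C2 = 5.
R1C2 = 20 − 13 = 7 completes the 20 down.
R3C3 = 22 − 14 = 8 completes the 22 across.
R1C1 = 10 − 7 = 3 completes the 10 across.
R2C1 = 19 − 12 = 7 completes the 19 down.
R2C3 = 18 − 15 = 3 completes the 18 across.

3 7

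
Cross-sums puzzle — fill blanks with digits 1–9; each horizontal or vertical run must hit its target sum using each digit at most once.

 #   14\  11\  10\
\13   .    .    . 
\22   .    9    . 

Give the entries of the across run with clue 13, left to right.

8 2 3

R1C2 = 11 − 9 = 2 completes the 11 down.
No cell is forced outright now. R1C1 can only be 5 or 6 or 8 (the digits allowed by both its 13 across and its 14 down). If R1C1 = 5: that forces R1C3 = 6, after which R2C1 would have to be in {5,6,7,8} for the 22 across but in {9} for the 14 down — contradiction. If R1C1 = 6: then R1C3 would have to be in {5} for the 13 across but in {1,2,3,4,6,7,8,9} for the 10 down — contradiction. So R1C1 = 8.
R1C3 = 13 − 10 = 3 completes the 13 across.
R2C1 = 14 − 8 = 6 completes the 14 down.
R2C3 = 22 − 15 = 7 completes the 22 across.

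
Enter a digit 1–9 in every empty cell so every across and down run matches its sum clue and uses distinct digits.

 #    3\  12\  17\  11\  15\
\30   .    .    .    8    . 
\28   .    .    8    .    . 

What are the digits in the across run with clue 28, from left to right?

1 7 8 3 9

3 in 2 cells must be {1,2}; 17 in 2 cells must be {8,9}.
R1C3 = 17 − 8 = 9 completes the 17 down.
R2C4 = 11 − 8 = 3 completes the 11 down.
Nothing is forced directly, so branch on R1C5, whose candidates are 6 or 7. If R1C5 = 7: then R2C5 would have to be in {1,2,4,6,7,9} for the 28 across but in {8} for the 15 down — contradiction. So R1C5 = 6.
R1C1 = 2: the only remaining digit allowed by both the 30 across and the 3 down.
R1C2 = 30 − 25 = 5 completes the 30 across.
R2C1 = 3 − 2 = 1 completes the 3 down.
R2C2 = 12 − 5 = 7 completes the 12 down.
R2C5 = 28 − 19 = 9 completes the 28 across.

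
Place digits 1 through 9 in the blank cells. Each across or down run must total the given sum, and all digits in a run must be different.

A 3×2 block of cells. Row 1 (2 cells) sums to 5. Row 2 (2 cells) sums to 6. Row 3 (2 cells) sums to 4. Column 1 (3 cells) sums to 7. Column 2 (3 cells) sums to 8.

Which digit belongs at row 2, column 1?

4 in 2 cells must be {1,3}; 7 in 3 cells must be {1,2,4}.
The 4 across and the 7 down share only 1, so (3,1) = 1.
(3,2) = 4 − 1 = 3 completes the 4 across.
Nothing is forced directly, so branch on (1,1), whose candidates are 2 or 4. If (1,1) = 2: then (1,2) would have to be in {3} for the 5 across but in {1,4} for the 8 down — contradiction. So (1,1) = 4.
(1,2) = 5 − 4 = 1 completes the 5 across.
(2,1) = 7 − 5 = 2 completes the 7 down.
(2,2) = 6 − 2 = 4 completes the 6 across.

2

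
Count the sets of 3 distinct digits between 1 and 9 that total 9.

3 distinct digits from 1–9 sum between 6 and 24.
Enumerating: {1,2,6}, {1,3,5}, {2,3,4}.

3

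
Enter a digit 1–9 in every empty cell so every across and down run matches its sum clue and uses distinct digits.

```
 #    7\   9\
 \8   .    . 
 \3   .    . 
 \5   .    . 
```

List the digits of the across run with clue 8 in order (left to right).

3 in 2 cells must be {1,2}; 7 in 3 cells must be {1,2,4}.
Nothing is forced directly, so branch on R1C1, whose candidates are 1 or 2. If R1C1 = 1: then R1C2 would have to be in {7} for the 8 across but in {1,2,3,4,5,6} for the 9 down — contradiction. So R1C1 = 2.
R1C2 = 8 − 2 = 6 completes the 8 across.
Given what's placed, R2C1 must be 1 to fit the 3 across and 7 down.
R2C2 = 3 − 1 = 2 completes the 3 across.
R3C1 = 7 − 3 = 4 completes the 7 down.
R3C2 = 5 − 4 = 1 completes the 5 across.

2, 6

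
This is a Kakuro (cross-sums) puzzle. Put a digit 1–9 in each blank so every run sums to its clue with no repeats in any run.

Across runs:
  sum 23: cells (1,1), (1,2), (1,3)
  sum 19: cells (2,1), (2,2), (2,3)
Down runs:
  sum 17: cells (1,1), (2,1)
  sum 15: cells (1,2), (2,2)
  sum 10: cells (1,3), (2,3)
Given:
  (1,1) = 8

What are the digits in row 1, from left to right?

8, 9, 6

23 in 3 cells must be {6,8,9}; 17 in 2 cells must be {8,9}.
(2,1) = 17 − 8 = 9 completes the 17 down.
No cell is forced outright now. (1,2) can only be 6 or 9 (the digits allowed by both its 23 across and its 15 down). If (1,2) = 6: that forces (1,3) = 9, after which (2,2) would have to be in {2,3,4,6,7,8} for the 19 across but in {9} for the 15 down — contradiction. So (1,2) = 9.
(1,3) = 23 − 17 = 6 completes the 23 across.
(2,2) = 15 − 9 = 6 completes the 15 down.
(2,3) = 19 − 15 = 4 completes the 19 across.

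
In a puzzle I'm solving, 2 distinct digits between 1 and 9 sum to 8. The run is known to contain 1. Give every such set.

2 distinct digits from 1–9 sum between 3 and 17.
Keeping only sets containing 1.
Only one set works: {1,7}.

{1,7}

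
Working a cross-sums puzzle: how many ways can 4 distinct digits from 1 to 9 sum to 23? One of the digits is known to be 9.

6

4 distinct digits from 1–9 sum between 10 and 30.
Keeping only sets containing 9.
Enumerating: {1,5,8,9}, {1,6,7,9}, {2,4,8,9}, {2,5,7,9}, {3,4,7,9}, {3,5,6,9}.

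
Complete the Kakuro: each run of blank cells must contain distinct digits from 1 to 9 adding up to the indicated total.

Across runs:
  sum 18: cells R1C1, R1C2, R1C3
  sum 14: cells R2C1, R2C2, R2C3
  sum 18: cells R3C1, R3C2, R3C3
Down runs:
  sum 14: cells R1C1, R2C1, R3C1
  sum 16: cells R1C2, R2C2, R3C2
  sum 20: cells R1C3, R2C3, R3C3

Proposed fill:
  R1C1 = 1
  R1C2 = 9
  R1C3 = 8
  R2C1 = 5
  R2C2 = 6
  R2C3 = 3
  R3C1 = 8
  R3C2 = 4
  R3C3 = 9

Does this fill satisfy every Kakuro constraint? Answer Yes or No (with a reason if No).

No — the down run R1C2–R3C2 sums to 19, not 16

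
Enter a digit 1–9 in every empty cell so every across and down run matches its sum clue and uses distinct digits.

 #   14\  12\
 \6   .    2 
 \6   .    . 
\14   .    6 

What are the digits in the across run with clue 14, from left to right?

R1C1 = 6 − 2 = 4 completes the 6 across.
R2C2 = 12 − 8 = 4 completes the 12 down.
R3C1 = 14 − 6 = 8 completes the 14 across.
R2C1 = 6 − 4 = 2 completes the 6 across.

8, 6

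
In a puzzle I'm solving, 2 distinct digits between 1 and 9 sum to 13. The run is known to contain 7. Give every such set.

{6,7}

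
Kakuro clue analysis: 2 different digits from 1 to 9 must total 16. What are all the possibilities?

2 distinct digits from 1–9 sum between 3 and 17.
Only one set works: {7,9}.

{7,9}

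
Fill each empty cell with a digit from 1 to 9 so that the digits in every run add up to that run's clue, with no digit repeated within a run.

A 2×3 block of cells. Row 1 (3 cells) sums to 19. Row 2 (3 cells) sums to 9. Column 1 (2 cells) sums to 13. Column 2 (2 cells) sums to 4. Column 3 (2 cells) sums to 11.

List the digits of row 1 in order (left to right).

7, 3, 9

4 in 2 cells must be {1,3}.
The 19 across and the 4 down share only 3, so (1,2) = 3.
(2,2) = 4 − 3 = 1 completes the 4 down.
Nothing is forced directly, so branch on (2,1), whose candidates are 5 or 6. If (2,1) = 5: then (1,1) would have to be in {7,9} for the 19 across but in {8} for the 13 down — contradiction. So (2,1) = 6.
(1,1) = 13 − 6 = 7 completes the 13 down.
(1,3) = 19 − 10 = 9 completes the 19 across.
(2,3) = 9 − 7 = 2 completes the 9 across.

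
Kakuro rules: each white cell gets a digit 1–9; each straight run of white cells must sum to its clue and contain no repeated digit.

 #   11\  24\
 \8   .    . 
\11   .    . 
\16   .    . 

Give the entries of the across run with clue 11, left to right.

3 8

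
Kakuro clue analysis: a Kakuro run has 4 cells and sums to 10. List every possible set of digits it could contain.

{1,2,3,4}

4 distinct digits from 1–9 sum between 10 and 30.
Only one set works: {1,2,3,4}.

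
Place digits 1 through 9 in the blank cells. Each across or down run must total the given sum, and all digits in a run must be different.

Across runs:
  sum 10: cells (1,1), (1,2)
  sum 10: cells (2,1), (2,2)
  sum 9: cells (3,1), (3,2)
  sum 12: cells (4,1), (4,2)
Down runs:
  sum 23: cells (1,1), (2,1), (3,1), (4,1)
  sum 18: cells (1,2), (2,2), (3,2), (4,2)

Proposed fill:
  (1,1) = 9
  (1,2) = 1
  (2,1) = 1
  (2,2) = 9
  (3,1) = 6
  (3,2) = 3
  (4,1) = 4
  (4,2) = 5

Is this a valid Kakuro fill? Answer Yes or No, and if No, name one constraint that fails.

No — the down run (1,1)–(4,1) sums to 20, not 23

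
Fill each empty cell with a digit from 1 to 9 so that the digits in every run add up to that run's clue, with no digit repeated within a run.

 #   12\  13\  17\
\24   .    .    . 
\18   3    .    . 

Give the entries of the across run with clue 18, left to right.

3 6 9

24 in 3 cells must be {7,8,9}; 17 in 2 cells must be {8,9}.
R1C1 = 12 − 3 = 9 completes the 12 down.
Given what's placed, R1C3 must be 8 to fit the 24 across and 17 down.
R2C3 = 17 − 8 = 9 completes the 17 down.
R1C2 = 24 − 17 = 7 completes the 24 across.
R2C2 = 18 − 12 = 6 completes the 18 across.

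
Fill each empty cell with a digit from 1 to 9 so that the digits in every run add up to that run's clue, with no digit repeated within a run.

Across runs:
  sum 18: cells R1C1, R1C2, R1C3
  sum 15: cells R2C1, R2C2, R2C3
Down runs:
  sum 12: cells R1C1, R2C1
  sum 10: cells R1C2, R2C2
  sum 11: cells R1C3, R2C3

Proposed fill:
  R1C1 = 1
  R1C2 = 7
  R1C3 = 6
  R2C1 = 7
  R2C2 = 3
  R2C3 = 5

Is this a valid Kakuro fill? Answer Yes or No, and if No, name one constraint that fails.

No — the down run R1C1–R2C1 sums to 8, not 12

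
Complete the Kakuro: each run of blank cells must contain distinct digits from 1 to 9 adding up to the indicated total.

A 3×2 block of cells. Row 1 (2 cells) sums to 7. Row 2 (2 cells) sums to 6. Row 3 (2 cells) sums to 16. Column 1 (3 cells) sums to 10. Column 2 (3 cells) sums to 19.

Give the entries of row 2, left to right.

2 4

16 in 2 cells must be {7,9}.
The 16 across and the 10 down share only 7, so (3,1) = 7.
(3,2) = 16 − 7 = 9 completes the 16 across.
Nothing is forced directly, so branch on (1,1), whose candidates are 1 or 2. If (1,1) = 2: then (1,2) would have to be in {5} for the 7 across but in {2,3,4,6,7,8} for the 19 down — contradiction. So (1,1) = 1.
(1,2) = 7 − 1 = 6 completes the 7 across.
(2,1) = 10 − 8 = 2 completes the 10 down.
(2,2) = 6 − 2 = 4 completes the 6 across.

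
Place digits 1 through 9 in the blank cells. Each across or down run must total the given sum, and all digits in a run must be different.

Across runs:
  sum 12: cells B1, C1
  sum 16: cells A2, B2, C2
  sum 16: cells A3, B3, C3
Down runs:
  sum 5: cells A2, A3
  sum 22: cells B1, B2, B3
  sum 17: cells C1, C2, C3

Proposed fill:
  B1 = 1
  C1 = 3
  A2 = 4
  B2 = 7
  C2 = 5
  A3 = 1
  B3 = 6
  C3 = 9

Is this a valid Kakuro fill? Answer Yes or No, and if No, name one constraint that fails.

No — the down run B1–B3 sums to 14, not 22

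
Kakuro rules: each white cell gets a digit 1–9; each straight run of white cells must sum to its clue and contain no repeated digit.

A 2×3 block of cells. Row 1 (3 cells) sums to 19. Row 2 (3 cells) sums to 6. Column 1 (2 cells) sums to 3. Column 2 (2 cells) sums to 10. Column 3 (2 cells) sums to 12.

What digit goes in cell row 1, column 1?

2

6 in 3 cells must be {1,2,3}; 3 in 2 cells must be {1,2}.
The 19 across and the 3 down share only 2, so (1,1) = 2.
(2,1) = 3 − 2 = 1 completes the 3 down.
Given what's placed, (2,3) must be 3 to fit the 6 across and 12 down.
(1,3) = 12 − 3 = 9 completes the 12 down.
(2,2) = 6 − 4 = 2 completes the 6 across.
(1,2) = 19 − 11 = 8 completes the 19 across.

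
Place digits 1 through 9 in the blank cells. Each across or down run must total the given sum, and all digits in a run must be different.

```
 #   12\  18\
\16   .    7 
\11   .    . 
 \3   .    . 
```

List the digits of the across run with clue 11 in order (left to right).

16 in 2 cells must be {7,9}; 3 in 2 cells must be {1,2}.
R1C1 = 16 − 7 = 9 completes the 16 across.
Given what's placed, R2C1 must be 2 to fit the 11 across and 12 down.
R2C2 = 11 − 2 = 9 completes the 11 across.
R3C1 = 12 − 11 = 1 completes the 12 down.
R3C2 = 3 − 1 = 2 completes the 3 across.

2, 9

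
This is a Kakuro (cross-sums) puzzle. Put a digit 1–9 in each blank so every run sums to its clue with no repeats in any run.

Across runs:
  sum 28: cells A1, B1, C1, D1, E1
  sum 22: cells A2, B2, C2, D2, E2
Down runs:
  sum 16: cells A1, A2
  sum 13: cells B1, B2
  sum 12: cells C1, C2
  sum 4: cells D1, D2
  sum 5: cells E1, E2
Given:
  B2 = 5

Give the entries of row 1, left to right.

7, 8, 9, 3, 1

16 in 2 cells must be {7,9}; 4 in 2 cells must be {1,3}.
B1 = 13 − 5 = 8 completes the 13 down.
No cell is forced outright now. A1 can only be 7 or 9 (the digits allowed by both its 28 across and its 16 down). If A1 = 9: that forces A2 = 7, C2 = 3, D2 = 1, after which E2 would have to be in {6} for the 22 across but in {1,2,3,4} for the 5 down — contradiction. So A1 = 7.
A2 = 16 − 7 = 9 completes the 16 down.
Nothing is forced directly, so branch on C2, whose candidates are 3 or 4. If C2 = 4: then C1 would have to be in {1,2,3,4,5,6,9} for the 28 across but in {8} for the 12 down — contradiction. So C2 = 3.
C1 = 12 − 3 = 9 completes the 12 down.
Given what's placed, D2 must be 1 to fit the 22 across and 4 down.
E2 = 22 − 18 = 4 completes the 22 across.
D1 = 4 − 1 = 3 completes the 4 down.
E1 = 28 − 27 = 1 completes the 28 across.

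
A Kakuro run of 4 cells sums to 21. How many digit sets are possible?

4 distinct digits from 1–9 sum between 10 and 30.

11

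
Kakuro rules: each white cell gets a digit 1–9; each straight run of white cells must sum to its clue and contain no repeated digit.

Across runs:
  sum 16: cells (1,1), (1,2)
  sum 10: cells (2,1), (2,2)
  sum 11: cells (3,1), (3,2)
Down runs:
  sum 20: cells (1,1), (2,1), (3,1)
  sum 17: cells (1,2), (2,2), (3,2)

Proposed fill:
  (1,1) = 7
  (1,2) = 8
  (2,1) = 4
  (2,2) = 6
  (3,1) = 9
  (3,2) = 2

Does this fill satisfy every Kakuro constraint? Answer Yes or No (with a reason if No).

No — the across run (1,1)–(1,2) sums to 15, not 16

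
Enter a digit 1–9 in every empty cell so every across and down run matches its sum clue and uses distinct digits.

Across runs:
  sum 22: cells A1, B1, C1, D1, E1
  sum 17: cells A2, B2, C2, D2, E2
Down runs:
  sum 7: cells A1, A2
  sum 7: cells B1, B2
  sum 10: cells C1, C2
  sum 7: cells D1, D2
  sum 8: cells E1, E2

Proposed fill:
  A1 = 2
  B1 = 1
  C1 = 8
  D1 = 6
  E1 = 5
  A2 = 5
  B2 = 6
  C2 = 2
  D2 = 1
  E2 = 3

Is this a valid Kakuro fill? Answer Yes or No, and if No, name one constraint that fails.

Across: 2+1+8+6+5=22; 5+6+2+1+3=17. Down: 2+5=7; 1+6=7; 8+2=10; 6+1=7; 5+3=8. No digit repeats within any run.

Yes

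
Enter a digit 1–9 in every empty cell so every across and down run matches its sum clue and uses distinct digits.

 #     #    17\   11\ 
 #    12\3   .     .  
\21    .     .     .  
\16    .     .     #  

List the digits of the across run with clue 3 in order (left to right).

1 2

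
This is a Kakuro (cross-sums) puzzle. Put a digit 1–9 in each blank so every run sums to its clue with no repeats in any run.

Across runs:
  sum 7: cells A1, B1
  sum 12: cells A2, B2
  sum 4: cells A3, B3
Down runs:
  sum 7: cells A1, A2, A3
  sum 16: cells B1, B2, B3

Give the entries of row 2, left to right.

4 in 2 cells must be {1,3}; 7 in 3 cells must be {1,2,4}.
The 12 across and the 7 down share only 4, so A2 = 4.
B2 = 12 − 4 = 8 completes the 12 across.
Given what's placed, A3 must be 1 to fit the 4 across and 7 down.
B3 = 4 − 1 = 3 completes the 4 across.
A1 = 7 − 5 = 2 completes the 7 down.
B1 = 7 − 2 = 5 completes the 7 across.

4 8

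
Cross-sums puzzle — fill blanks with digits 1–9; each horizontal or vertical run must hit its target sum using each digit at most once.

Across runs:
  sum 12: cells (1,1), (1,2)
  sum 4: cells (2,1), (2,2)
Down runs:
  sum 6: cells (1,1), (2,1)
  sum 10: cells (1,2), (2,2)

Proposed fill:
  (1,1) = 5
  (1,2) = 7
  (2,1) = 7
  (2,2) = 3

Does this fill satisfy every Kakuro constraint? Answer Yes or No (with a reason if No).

No — the across run (2,1)–(2,2) sums to 10, not 4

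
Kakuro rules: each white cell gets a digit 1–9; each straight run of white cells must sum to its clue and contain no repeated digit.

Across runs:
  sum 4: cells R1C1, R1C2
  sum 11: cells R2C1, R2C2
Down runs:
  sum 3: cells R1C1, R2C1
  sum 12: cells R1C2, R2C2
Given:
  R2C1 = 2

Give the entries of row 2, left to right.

4 in 2 cells must be {1,3}; 3 in 2 cells must be {1,2}.
R1C1 = 3 − 2 = 1 completes the 3 down.
R1C2 = 4 − 1 = 3 completes the 4 across.
R2C2 = 11 − 2 = 9 completes the 11 across.

2 9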